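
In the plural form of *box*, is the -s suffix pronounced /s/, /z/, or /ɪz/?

The stem *box* ends in a sibilant (/s, z, ʃ, ʒ, tʃ, dʒ/).
The plural suffix surfaces as /ɪz/ after sibilants, /s/ after other voiceless consonants, and /z/ after other voiced sounds.
So the plural -s on *box* is pronounced /ɪz/.

/ɪz/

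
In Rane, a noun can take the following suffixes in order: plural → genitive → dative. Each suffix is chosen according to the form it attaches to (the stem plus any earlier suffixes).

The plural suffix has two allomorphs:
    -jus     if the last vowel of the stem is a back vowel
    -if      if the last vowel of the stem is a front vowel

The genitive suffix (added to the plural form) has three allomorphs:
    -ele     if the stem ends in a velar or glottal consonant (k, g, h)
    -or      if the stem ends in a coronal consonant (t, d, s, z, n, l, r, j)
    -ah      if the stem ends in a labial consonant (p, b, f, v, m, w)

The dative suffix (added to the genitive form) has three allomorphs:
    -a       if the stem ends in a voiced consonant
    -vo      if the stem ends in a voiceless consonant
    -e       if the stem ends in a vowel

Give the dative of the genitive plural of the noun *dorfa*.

dorfajusora

The last vowel of *dorfa* is /a/, which is a back vowel, so the plural suffix is -jus, giving *dorfajus*.
Since the final consonant of the plural form *dorfajus* is /s/ (coronal), it takes -or, giving *dorfajusor*.
Since the final sound of the genitive form *dorfajusor* is /r/ (a voiced consonant), it takes -a, giving *dorfajusora*.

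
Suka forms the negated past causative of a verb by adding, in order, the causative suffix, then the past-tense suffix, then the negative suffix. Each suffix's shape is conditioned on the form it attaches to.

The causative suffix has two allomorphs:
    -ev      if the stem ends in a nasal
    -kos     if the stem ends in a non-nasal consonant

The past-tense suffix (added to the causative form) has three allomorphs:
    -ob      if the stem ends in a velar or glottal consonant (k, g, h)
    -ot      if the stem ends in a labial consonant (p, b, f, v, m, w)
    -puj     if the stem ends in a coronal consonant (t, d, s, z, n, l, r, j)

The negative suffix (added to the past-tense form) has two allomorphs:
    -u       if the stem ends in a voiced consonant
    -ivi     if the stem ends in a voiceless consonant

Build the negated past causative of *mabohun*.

mabohunevotivi

The final consonant of *mabohun* is /n/, which is a nasal, so the causative suffix is -ev, giving *mabohunev*.
The causative form *mabohunev*: final consonant = /v/, labial → -ot → *mabohunevot*.
The past-tense form *mabohunevot* — final consonant /t/ (voiceless) → -ivi → *mabohunevotivi*.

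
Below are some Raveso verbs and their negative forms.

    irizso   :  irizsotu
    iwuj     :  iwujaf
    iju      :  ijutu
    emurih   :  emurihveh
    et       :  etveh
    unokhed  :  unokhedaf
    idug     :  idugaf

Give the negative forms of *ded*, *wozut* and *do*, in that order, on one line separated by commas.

The pattern is voicing of the final sound: -veh when the stem ends in a voiceless consonant (*emurih*, *et*); -af when the stem ends in a voiced consonant (*iwuj*, *unokhed*, *idug*); -tu when the stem ends in a vowel (*irizso*, *iju*).
The final sound of *ded* is /d/, which is a voiced consonant, so the suffix is -af, giving *dedaf*.
The final sound of *wozut* is /t/, which is a voiceless consonant, so the suffix is -veh, giving *wozutveh*.
Since the final sound of *do* is /o/ (a vowel), it takes -tu, giving *dotu*.

dedaf, wozutveh, dotu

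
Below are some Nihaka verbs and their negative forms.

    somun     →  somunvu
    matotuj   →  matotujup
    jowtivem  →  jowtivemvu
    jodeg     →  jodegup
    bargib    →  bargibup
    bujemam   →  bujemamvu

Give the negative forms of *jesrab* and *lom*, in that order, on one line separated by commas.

The suffix is conditioned by the final consonant: -vu when the stem ends in a nasal (*somun*, *jowtivem*, *bujemam*); -up when the stem ends in a non-nasal consonant (*matotuj*, *jodeg*, *bargib*).
*jesrab*: final consonant = /b/, non-nasal → -up → *jesrabup*.
The final consonant of *lom* is /m/, which is a nasal, so the suffix is -vu, giving *lomvu*.

jesrabup, lomvu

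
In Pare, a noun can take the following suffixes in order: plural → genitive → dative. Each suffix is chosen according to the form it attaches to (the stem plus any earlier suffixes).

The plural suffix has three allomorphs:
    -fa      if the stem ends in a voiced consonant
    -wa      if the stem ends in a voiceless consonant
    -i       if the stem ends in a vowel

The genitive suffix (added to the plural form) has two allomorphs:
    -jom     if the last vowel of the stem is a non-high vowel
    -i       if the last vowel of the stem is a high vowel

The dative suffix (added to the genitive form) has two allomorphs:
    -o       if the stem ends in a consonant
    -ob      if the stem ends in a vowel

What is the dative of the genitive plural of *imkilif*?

Since the final sound of *imkilif* is /f/ (a voiceless consonant), it takes -wa, giving *imkilifwa*.
Since the last vowel of the plural form *imkilifwa* is /a/ (a non-high vowel), it takes -jom, giving *imkilifwajom*.
The genitive form *imkilifwajom* — final sound /m/ (a consonant) → -o → *imkilifwajomo*.

imkilifwajomo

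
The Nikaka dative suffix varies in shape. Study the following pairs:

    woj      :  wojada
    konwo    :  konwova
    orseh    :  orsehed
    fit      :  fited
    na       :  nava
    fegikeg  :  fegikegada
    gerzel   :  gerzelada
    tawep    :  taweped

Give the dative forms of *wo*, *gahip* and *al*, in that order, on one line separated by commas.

Looking at the final sound of each stem: -ed when the stem ends in a voiceless consonant (*orseh*, *fit*, *tawep*); -ada when the stem ends in a voiced consonant (*woj*, *fegikeg*, *gerzel*); -va when the stem ends in a vowel (*konwo*, *na*).
The final sound of *wo* is /o/, which is a vowel, so the suffix is -va, giving *wova*.
Since the final sound of *gahip* is /p/ (a voiceless consonant), it takes -ed, giving *gahiped*.
The final sound of *al* is /l/, which is a voiced consonant, so the suffix is -ada, giving *alada*.

wova, gahiped, alada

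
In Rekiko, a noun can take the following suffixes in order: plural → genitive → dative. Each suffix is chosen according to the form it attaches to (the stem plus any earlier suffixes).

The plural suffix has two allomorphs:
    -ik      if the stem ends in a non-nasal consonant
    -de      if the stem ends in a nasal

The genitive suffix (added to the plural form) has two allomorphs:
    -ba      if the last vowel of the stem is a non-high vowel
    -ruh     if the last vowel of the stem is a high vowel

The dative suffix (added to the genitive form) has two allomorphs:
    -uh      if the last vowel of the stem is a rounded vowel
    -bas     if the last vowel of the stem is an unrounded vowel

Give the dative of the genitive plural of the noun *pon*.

pondebabas

*pon*: final consonant = /n/, a nasal → -de → *ponde*.
Since the last vowel of the plural form *ponde* is /e/ (a non-high vowel), it takes -ba, giving *pondeba*.
The genitive form *pondeba* — last vowel /a/ (an unrounded vowel) → -bas → *pondebabas*.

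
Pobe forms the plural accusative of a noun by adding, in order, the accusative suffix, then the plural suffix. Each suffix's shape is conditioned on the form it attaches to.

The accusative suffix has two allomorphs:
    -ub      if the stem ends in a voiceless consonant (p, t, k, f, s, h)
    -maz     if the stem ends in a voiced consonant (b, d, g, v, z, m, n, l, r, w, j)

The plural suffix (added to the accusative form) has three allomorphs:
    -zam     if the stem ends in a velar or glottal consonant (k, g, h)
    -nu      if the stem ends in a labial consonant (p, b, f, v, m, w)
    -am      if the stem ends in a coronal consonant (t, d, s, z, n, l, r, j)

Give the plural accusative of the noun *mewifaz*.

mewifazmazam

The final consonant of *mewifaz* is /z/, which is voiced, so the accusative suffix is -maz, giving *mewifazmaz*.
Since the final consonant of the accusative form *mewifazmaz* is /z/ (coronal), it takes -am, giving *mewifazmazam*.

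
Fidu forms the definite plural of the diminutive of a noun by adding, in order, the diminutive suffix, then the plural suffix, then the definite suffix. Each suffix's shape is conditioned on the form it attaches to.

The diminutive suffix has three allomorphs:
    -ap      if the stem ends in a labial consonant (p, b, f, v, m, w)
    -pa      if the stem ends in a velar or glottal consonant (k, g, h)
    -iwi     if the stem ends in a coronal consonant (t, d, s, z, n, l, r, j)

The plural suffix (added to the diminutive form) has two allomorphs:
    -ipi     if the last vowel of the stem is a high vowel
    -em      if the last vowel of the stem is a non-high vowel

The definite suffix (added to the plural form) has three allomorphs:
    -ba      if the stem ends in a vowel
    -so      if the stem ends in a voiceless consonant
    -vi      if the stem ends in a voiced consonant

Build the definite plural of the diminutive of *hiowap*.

*hiowap*: final consonant = /p/, labial → -ap → *hiowapap*.
Since the last vowel of the diminutive form *hiowapap* is /a/ (a non-high vowel), it takes -em, giving *hiowapapem*.
The plural form *hiowapapem*: final sound = /m/, a voiced consonant → -vi → *hiowapapemvi*.

hiowapapemvi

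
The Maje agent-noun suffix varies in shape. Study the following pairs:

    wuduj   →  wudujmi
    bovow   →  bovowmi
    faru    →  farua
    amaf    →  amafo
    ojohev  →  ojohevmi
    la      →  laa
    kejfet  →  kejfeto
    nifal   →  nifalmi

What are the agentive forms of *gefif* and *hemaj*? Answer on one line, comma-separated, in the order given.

The pattern is voicing of the final sound: -o when the stem ends in a voiceless consonant (*amaf*, *kejfet*); -mi when the stem ends in a voiced consonant (*wuduj*, *bovow*, *ojohev*, *nifal*); -a when the stem ends in a vowel (*faru*, *la*).
Since the final sound of *gefif* is /f/ (a voiceless consonant), it takes -o, giving *gefifo*.
*hemaj*: final sound = /j/, a voiced consonant → -mi → *hemajmi*.

gefifo, hemajmi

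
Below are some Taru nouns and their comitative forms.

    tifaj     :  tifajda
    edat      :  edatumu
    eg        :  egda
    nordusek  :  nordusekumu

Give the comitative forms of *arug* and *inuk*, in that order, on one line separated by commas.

The alternation tracks the final consonant of the stem — -umu when the stem ends in a voiceless consonant (*edat*, *nordusek*); -da when the stem ends in a voiced consonant (*tifaj*, *eg*).
*arug*: final consonant = /g/, voiced → -da → *arugda*.
*inuk*: final consonant = /k/, voiceless → -umu → *inukumu*.

arugda, inukumu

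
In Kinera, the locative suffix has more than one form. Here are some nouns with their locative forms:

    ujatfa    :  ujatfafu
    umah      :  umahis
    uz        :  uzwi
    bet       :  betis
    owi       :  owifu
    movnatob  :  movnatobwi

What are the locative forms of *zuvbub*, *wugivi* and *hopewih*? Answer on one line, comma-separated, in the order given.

zuvbubwi, wugivifu, hopewihis

The alternation tracks the final sound of the stem — -is when the stem ends in a voiceless consonant (*umah*, *bet*); -wi when the stem ends in a voiced consonant (*uz*, *movnatob*); -fu when the stem ends in a vowel (*ujatfa*, *owi*).
*zuvbub* — final sound /b/ (a voiced consonant) → -wi → *zuvbubwi*.
Since the final sound of *wugivi* is /i/ (a vowel), it takes -fu, giving *wugivifu*.
*hopewih* — final sound /h/ (a voiceless consonant) → -is → *hopewihis*.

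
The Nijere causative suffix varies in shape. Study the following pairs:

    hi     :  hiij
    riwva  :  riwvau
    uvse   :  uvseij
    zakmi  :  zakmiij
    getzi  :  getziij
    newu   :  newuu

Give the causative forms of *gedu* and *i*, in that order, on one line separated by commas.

Looking at the last vowel of each stem: -ij when the last vowel of the stem is a front vowel (*hi*, *uvse*, *zakmi*, *getzi*); -u when the last vowel of the stem is a back vowel (*riwva*, *newu*).
The last vowel of *gedu* is /u/, which is a back vowel, so the suffix is -u, giving *geduu*.
*i*: last vowel = /i/, a front vowel → -ij → *iij*.

geduu, iij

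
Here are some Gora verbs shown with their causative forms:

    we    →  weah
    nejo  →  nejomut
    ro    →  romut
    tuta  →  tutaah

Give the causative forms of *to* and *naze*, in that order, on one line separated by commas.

The suffix is conditioned by the last vowel: -mut when the last vowel of the stem is a rounded vowel (*nejo*, *ro*); -ah when the last vowel of the stem is an unrounded vowel (*we*, *tuta*).
Since the last vowel of *to* is /o/ (a rounded vowel), it takes -mut, giving *tomut*.
The last vowel of *naze* is /e/, which is an unrounded vowel, so the suffix is -ah, giving *nazeah*.

tomut, nazeah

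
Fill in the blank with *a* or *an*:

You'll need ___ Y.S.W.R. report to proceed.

The indefinite article is chosen by the initial *sound* of the following word, not its spelling.
The initialism *Y.S.W.R.* is read letter by letter; the first letter, Y, is pronounced /waɪ/, which begins with a consonant sound.
So the article is *a*: You'll need a Y.S.W.R. report to proceed.

a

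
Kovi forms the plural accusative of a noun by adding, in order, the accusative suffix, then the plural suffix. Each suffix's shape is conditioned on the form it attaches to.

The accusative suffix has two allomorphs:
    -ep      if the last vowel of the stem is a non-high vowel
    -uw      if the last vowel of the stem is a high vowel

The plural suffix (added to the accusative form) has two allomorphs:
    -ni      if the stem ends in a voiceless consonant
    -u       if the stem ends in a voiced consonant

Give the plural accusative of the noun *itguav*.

The last vowel of *itguav* is /a/, which is a non-high vowel, so the accusative suffix is -ep, giving *itguavep*.
Since the final consonant of the accusative form *itguavep* is /p/ (voiceless), it takes -ni, giving *itguavepni*.

itguavepni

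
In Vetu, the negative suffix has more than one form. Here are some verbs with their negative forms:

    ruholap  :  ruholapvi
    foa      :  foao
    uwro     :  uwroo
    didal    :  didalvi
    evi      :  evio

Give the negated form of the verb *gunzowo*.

gunzowoo

The alternation tracks the final sound of the stem — -vi when the stem ends in a consonant (*ruholap*, *didal*); -o when the stem ends in a vowel (*foa*, *uwro*, *evi*).
*gunzowo* — final sound /o/ (a vowel) → -o → *gunzowoo*.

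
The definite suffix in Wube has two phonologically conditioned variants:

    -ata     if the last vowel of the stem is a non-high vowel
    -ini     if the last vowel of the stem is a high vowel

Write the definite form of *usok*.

Since the last vowel of *usok* is /o/ (a non-high vowel), it takes -ata, giving *usokata*.

usokata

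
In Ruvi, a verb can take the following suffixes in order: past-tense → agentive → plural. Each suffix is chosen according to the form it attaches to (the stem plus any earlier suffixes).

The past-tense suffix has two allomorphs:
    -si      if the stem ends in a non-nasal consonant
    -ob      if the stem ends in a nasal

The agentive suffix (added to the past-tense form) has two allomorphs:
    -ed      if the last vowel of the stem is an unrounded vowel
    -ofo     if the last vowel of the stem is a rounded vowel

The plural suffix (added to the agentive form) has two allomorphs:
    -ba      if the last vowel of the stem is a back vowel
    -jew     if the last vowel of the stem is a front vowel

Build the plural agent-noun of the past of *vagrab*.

vagrabsiedjew

*vagrab* — final consonant /b/ (non-nasal) → -si → *vagrabsi*.
The past-tense form *vagrabsi* — last vowel /i/ (an unrounded vowel) → -ed → *vagrabsied*.
The agentive form *vagrabsied* — last vowel /e/ (a front vowel) → -jew → *vagrabsiedjew*.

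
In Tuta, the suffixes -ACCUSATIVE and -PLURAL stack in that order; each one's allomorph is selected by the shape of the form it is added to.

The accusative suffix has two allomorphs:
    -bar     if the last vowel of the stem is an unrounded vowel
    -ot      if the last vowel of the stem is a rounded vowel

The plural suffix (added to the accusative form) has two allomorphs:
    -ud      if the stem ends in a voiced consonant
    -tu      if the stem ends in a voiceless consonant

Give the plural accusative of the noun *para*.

parabarud

Since the last vowel of *para* is /a/ (an unrounded vowel), it takes -bar, giving *parabar*.
The accusative form *parabar* — final consonant /r/ (voiced) → -ud → *parabarud*.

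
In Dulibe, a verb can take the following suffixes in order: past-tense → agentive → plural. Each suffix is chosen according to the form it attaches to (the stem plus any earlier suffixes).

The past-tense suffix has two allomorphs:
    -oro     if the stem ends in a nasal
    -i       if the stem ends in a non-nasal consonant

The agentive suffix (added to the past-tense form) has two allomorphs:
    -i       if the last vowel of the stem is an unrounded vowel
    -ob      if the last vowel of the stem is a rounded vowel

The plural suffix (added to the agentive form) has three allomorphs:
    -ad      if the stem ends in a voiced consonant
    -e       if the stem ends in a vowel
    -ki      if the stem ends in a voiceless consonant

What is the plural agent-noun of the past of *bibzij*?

bibzijiie

*bibzij* — final consonant /j/ (non-nasal) → -i → *bibziji*.
The past-tense form *bibziji* — last vowel /i/ (an unrounded vowel) → -i → *bibzijii*.
Since the final sound of the agentive form *bibzijii* is /i/ (a vowel), it takes -e, giving *bibzijiie*.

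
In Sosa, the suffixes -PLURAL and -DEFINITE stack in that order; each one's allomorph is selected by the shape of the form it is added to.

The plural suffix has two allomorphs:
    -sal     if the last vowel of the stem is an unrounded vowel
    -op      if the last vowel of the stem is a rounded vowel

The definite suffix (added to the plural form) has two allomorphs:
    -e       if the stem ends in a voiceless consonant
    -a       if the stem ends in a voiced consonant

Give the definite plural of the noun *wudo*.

wudoope

*wudo* — last vowel /o/ (a rounded vowel) → -op → *wudoop*.
The plural form *wudoop*: final consonant = /p/, voiceless → -e → *wudoope*.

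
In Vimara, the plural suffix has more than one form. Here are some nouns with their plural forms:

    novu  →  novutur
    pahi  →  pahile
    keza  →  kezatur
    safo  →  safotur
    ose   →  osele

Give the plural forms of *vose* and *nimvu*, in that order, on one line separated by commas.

vosele, nimvutur

The alternation tracks the last vowel of the stem — -le when the last vowel of the stem is a front vowel (*pahi*, *ose*); -tur when the last vowel of the stem is a back vowel (*novu*, *keza*, *safo*).
*vose*: last vowel = /e/, a front vowel → -le → *vosele*.
*nimvu* — last vowel /u/ (a back vowel) → -tur → *nimvutur*.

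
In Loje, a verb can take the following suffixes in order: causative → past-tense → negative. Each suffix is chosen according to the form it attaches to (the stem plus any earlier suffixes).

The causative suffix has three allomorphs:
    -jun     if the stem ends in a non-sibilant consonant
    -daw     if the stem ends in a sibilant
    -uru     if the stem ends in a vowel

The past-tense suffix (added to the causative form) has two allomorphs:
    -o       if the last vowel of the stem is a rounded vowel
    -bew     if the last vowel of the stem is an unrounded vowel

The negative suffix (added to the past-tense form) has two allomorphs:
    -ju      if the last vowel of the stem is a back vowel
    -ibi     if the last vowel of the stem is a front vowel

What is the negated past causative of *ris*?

*ris*: final sound = /s/, a sibilant → -daw → *risdaw*.
The causative form *risdaw* — last vowel /a/ (an unrounded vowel) → -bew → *risdawbew*.
The past-tense form *risdawbew*: last vowel = /e/, a front vowel → -ibi → *risdawbewibi*.

risdawbewibi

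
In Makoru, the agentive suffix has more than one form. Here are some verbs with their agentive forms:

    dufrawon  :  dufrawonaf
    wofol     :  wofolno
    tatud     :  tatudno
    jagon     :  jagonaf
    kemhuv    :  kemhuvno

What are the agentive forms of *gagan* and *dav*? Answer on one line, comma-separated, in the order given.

The pattern is nasality of the final consonant: -af when the stem ends in a nasal (*dufrawon*, *jagon*); -no when the stem ends in a non-nasal consonant (*wofol*, *tatud*, *kemhuv*).
The final consonant of *gagan* is /n/, which is a nasal, so the suffix is -af, giving *gaganaf*.
*dav*: final consonant = /v/, non-nasal → -no → *davno*.

gaganaf, davno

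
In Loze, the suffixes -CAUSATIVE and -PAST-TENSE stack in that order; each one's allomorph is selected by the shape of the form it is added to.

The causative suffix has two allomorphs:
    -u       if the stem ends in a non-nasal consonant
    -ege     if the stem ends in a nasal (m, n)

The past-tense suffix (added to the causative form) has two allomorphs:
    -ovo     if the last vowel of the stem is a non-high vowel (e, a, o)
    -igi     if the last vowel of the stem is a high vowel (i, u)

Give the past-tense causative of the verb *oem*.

Since the final consonant of *oem* is /m/ (a nasal), it takes -ege, giving *oemege*.
The causative form *oemege* — last vowel /e/ (a non-high vowel) → -ovo → *oemegeovo*.

oemegeovo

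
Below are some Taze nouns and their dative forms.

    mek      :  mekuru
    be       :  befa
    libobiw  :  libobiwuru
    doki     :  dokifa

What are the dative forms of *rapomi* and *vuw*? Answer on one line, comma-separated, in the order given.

The alternation tracks the final sound of the stem — -uru when the stem ends in a consonant (*mek*, *libobiw*); -fa when the stem ends in a vowel (*be*, *doki*).
The final sound of *rapomi* is /i/, which is a vowel, so the suffix is -fa, giving *rapomifa*.
Since the final sound of *vuw* is /w/ (a consonant), it takes -uru, giving *vuwuru*.

rapomifa, vuwuru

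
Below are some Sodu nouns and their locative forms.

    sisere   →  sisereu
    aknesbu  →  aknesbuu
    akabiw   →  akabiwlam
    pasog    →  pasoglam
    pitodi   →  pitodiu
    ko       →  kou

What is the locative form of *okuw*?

Looking at the final sound of each stem: -lam when the stem ends in a consonant (*akabiw*, *pasog*); -u when the stem ends in a vowel (*sisere*, *aknesbu*, *pitodi*, *ko*).
The final sound of *okuw* is /w/, which is a consonant, so the suffix is -lam, giving *okuwlam*.

okuwlam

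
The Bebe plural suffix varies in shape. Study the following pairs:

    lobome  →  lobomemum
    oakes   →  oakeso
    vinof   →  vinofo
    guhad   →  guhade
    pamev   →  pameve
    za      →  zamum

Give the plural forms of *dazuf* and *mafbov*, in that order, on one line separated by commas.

The pattern is voicing of the final sound: -o when the stem ends in a voiceless consonant (*oakes*, *vinof*); -e when the stem ends in a voiced consonant (*guhad*, *pamev*); -mum when the stem ends in a vowel (*lobome*, *za*).
The final sound of *dazuf* is /f/, which is a voiceless consonant, so the suffix is -o, giving *dazufo*.
The final sound of *mafbov* is /v/, which is a voiced consonant, so the suffix is -e, giving *mafbove*.

dazufo, mafbove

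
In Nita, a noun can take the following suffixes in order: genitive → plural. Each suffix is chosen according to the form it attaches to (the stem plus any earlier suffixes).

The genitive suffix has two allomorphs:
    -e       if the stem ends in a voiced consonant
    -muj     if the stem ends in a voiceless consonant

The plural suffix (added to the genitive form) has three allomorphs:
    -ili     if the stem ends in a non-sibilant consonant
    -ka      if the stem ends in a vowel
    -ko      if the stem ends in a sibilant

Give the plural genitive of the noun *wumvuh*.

wumvuhmujili

The final consonant of *wumvuh* is /h/, which is voiceless, so the genitive suffix is -muj, giving *wumvuhmuj*.
The genitive form *wumvuhmuj* — final sound /j/ (a non-sibilant consonant) → -ili → *wumvuhmujili*.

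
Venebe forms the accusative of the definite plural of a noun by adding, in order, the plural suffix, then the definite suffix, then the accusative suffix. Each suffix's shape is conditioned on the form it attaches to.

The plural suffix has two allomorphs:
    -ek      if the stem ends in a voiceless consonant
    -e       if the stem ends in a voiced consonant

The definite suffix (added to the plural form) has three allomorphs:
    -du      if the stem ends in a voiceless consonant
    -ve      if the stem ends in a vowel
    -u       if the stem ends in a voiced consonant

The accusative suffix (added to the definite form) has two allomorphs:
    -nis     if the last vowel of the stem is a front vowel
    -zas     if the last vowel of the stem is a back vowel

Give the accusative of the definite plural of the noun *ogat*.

*ogat* — final consonant /t/ (voiceless) → -ek → *ogatek*.
The final sound of the plural form *ogatek* is /k/, which is a voiceless consonant, so the definite suffix is -du, giving *ogatekdu*.
Since the last vowel of the definite form *ogatekdu* is /u/ (a back vowel), it takes -zas, giving *ogatekduzas*.

ogatekduzas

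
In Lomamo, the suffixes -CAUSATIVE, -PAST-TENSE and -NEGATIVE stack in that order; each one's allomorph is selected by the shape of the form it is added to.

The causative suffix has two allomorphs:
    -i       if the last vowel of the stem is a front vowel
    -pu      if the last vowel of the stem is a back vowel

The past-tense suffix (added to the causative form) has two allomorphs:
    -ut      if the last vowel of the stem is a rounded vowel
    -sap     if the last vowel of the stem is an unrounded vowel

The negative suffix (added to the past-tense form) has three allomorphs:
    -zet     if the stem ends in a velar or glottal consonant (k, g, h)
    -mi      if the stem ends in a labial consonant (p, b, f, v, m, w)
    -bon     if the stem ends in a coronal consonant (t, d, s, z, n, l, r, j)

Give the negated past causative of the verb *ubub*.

*ubub* — last vowel /u/ (a back vowel) → -pu → *ububpu*.
The last vowel of the causative form *ububpu* is /u/, which is a rounded vowel, so the past-tense suffix is -ut, giving *ububpuut*.
Since the final consonant of the past-tense form *ububpuut* is /t/ (coronal), it takes -bon, giving *ububpuutbon*.

ububpuutbon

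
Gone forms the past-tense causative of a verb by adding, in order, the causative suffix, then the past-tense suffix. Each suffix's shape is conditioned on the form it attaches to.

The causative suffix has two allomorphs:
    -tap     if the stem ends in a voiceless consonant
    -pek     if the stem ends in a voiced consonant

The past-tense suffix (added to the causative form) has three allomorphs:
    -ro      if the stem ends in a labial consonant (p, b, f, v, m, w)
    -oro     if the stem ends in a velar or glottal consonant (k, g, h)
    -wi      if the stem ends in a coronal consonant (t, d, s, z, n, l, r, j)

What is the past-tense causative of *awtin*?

The final consonant of *awtin* is /n/, which is voiced, so the causative suffix is -pek, giving *awtinpek*.
Since the final consonant of the causative form *awtinpek* is /k/ (velar/glottal), it takes -oro, giving *awtinpekoro*.

awtinpekoro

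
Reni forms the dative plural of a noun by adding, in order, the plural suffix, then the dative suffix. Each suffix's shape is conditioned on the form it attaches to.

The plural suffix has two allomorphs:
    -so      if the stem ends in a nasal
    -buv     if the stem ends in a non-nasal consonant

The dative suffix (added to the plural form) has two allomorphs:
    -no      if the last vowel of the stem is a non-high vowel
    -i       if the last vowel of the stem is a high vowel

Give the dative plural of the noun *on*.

onsono

The final consonant of *on* is /n/, which is a nasal, so the plural suffix is -so, giving *onso*.
Since the last vowel of the plural form *onso* is /o/ (a non-high vowel), it takes -no, giving *onsono*.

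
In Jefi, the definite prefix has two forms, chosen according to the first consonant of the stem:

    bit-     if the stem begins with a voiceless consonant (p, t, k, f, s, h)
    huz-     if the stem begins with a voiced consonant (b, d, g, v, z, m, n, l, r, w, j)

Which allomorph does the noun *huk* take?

*huk* — first consonant /h/ (voiceless) → bit-.

bit-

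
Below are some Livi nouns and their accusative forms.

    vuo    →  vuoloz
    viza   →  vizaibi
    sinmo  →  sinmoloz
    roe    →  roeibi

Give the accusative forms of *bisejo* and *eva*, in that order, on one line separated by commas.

Looking at the last vowel of each stem: -loz when the last vowel of the stem is a rounded vowel (*vuo*, *sinmo*); -ibi when the last vowel of the stem is an unrounded vowel (*viza*, *roe*).
The last vowel of *bisejo* is /o/, which is a rounded vowel, so the suffix is -loz, giving *bisejoloz*.
The last vowel of *eva* is /a/, which is an unrounded vowel, so the suffix is -ibi, giving *evaibi*.

bisejoloz, evaibi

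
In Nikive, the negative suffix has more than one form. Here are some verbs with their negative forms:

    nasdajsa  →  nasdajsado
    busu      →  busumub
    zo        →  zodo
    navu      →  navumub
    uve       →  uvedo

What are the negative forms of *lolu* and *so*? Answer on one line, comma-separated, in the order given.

The pattern is height harmony: -mub when the last vowel of the stem is a high vowel (*busu*, *navu*); -do when the last vowel of the stem is a non-high vowel (*nasdajsa*, *zo*, *uve*).
The last vowel of *lolu* is /u/, which is a high vowel, so the suffix is -mub, giving *lolumub*.
Since the last vowel of *so* is /o/ (a non-high vowel), it takes -do, giving *sodo*.

lolumub, sodo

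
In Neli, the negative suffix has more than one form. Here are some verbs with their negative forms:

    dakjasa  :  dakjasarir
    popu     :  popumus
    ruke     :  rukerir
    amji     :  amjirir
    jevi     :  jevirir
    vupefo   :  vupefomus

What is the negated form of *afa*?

afarir

The suffix is conditioned by the last vowel: -mus when the last vowel of the stem is a rounded vowel (*popu*, *vupefo*); -rir when the last vowel of the stem is an unrounded vowel (*dakjasa*, *ruke*, *amji*, *jevi*).
*afa*: last vowel = /a/, an unrounded vowel → -rir → *afarir*.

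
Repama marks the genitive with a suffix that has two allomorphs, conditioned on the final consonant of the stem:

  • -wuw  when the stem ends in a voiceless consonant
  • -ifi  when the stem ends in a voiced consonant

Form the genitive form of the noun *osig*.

*osig*: final consonant = /g/, voiced → -ifi → *osigifi*.

osigifi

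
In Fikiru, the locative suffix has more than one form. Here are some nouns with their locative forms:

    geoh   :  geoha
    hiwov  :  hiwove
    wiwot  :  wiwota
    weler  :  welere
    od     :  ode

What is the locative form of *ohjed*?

The alternation tracks the final consonant of the stem — -a when the stem ends in a voiceless consonant (*geoh*, *wiwot*); -e when the stem ends in a voiced consonant (*hiwov*, *weler*, *od*).
The final consonant of *ohjed* is /d/, which is voiced, so the suffix is -e, giving *ohjede*.

ohjede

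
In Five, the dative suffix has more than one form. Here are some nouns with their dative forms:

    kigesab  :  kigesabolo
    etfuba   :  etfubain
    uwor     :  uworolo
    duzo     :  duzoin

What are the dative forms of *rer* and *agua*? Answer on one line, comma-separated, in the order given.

The suffix is conditioned by the final sound: -olo when the stem ends in a consonant (*kigesab*, *uwor*); -in when the stem ends in a vowel (*etfuba*, *duzo*).
*rer*: final sound = /r/, a consonant → -olo → *rerolo*.
The final sound of *agua* is /a/, which is a vowel, so the suffix is -in, giving *aguain*.

rerolo, aguain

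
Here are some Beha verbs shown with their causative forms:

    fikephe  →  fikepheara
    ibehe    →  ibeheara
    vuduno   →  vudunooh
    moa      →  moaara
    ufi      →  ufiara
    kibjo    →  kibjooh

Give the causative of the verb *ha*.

The alternation tracks the last vowel of the stem — -oh when the last vowel of the stem is a rounded vowel (*vuduno*, *kibjo*); -ara when the last vowel of the stem is an unrounded vowel (*fikephe*, *ibehe*, *moa*, *ufi*).
*ha*: last vowel = /a/, an unrounded vowel → -ara → *haara*.

haara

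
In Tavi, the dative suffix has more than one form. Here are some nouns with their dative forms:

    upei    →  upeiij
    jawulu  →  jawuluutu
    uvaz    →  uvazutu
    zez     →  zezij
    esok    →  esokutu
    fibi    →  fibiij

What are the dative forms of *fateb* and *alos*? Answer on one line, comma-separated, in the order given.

The pattern is front/back vowel harmony: -ij when the last vowel of the stem is a front vowel (*upei*, *zez*, *fibi*); -utu when the last vowel of the stem is a back vowel (*jawulu*, *uvaz*, *esok*).
*fateb* — last vowel /e/ (a front vowel) → -ij → *fatebij*.
Since the last vowel of *alos* is /o/ (a back vowel), it takes -utu, giving *alosutu*.

fatebij, alosutu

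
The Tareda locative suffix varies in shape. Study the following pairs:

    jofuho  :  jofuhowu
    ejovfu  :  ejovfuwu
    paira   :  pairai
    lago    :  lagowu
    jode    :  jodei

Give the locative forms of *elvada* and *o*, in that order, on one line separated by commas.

Looking at the last vowel of each stem: -wu when the last vowel of the stem is a rounded vowel (*jofuho*, *ejovfu*, *lago*); -i when the last vowel of the stem is an unrounded vowel (*paira*, *jode*).
*elvada*: last vowel = /a/, an unrounded vowel → -i → *elvadai*.
*o*: last vowel = /o/, a rounded vowel → -wu → *owu*.

elvadai, owu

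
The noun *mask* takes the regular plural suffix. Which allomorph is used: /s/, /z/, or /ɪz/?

/s/

The stem *mask* ends in a voiceless non-sibilant consonant.
The plural suffix surfaces as /ɪz/ after sibilants, /s/ after other voiceless consonants, and /z/ after other voiced sounds.
So the plural -s on *mask* is pronounced /s/.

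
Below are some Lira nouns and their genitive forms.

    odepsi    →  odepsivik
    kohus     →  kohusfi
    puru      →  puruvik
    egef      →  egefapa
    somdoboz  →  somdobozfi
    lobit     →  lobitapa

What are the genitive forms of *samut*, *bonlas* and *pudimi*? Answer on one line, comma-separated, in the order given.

samutapa, bonlasfi, pudimivik

The suffix is conditioned by the final sound: -fi when the stem ends in a sibilant (*kohus*, *somdoboz*); -apa when the stem ends in a non-sibilant consonant (*egef*, *lobit*); -vik when the stem ends in a vowel (*odepsi*, *puru*).
*samut* — final sound /t/ (a non-sibilant consonant) → -apa → *samutapa*.
*bonlas*: final sound = /s/, a sibilant → -fi → *bonlasfi*.
The final sound of *pudimi* is /i/, which is a vowel, so the suffix is -vik, giving *pudimivik*.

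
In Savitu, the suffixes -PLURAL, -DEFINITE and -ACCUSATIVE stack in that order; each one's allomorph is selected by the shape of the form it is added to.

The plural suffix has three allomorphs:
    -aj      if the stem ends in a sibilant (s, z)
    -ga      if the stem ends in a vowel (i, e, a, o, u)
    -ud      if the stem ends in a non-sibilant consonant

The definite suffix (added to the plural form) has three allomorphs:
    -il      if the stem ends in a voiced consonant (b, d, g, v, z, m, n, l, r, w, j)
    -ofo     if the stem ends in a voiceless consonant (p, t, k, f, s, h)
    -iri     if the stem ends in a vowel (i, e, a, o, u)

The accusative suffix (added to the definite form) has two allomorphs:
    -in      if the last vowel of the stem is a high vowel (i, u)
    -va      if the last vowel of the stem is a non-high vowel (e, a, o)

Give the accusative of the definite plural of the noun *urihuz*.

*urihuz* — final sound /z/ (a sibilant) → -aj → *urihuzaj*.
The final sound of the plural form *urihuzaj* is /j/, which is a voiced consonant, so the definite suffix is -il, giving *urihuzajil*.
Since the last vowel of the definite form *urihuzajil* is /i/ (a high vowel), it takes -in, giving *urihuzajilin*.

urihuzajilin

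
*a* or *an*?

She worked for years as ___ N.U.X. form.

The indefinite article is chosen by the initial *sound* of the following word, not its spelling.
The initialism *N.U.X.* is read letter by letter; the first letter, N, is pronounced /ɛn/, which begins with a vowel sound.
So the article is *an*: She worked for years as an N.U.X. form.

an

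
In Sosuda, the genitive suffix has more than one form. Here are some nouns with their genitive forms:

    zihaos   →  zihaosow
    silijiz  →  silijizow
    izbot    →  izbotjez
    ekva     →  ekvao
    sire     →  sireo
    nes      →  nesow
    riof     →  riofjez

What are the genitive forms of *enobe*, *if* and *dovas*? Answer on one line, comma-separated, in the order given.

The pattern is sibilance of the final sound: -ow when the stem ends in a sibilant (*zihaos*, *silijiz*, *nes*); -jez when the stem ends in a non-sibilant consonant (*izbot*, *riof*); -o when the stem ends in a vowel (*ekva*, *sire*).
*enobe*: final sound = /e/, a vowel → -o → *enobeo*.
Since the final sound of *if* is /f/ (a non-sibilant consonant), it takes -jez, giving *ifjez*.
Since the final sound of *dovas* is /s/ (a sibilant), it takes -ow, giving *dovasow*.

enobeo, ifjez, dovasow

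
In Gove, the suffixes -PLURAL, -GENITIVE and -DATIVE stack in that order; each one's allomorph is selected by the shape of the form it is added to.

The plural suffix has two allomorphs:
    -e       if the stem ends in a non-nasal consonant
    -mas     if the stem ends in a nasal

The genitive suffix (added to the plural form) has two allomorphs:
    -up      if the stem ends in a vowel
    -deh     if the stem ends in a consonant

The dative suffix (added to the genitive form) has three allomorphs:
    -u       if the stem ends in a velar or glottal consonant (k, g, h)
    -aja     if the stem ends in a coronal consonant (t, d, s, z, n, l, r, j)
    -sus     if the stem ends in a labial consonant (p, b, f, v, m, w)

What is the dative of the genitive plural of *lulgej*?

lulgejeupsus

The final consonant of *lulgej* is /j/, which is non-nasal, so the plural suffix is -e, giving *lulgeje*.
The plural form *lulgeje*: final sound = /e/, a vowel → -up → *lulgejeup*.
The genitive form *lulgejeup* — final consonant /p/ (labial) → -sus → *lulgejeupsus*.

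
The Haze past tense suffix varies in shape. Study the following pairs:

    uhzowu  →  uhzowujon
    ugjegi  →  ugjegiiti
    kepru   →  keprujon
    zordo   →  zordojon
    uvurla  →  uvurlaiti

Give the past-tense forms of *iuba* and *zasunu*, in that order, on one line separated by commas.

iubaiti, zasunujon

The suffix is conditioned by the last vowel: -jon when the last vowel of the stem is a rounded vowel (*uhzowu*, *kepru*, *zordo*); -iti when the last vowel of the stem is an unrounded vowel (*ugjegi*, *uvurla*).
*iuba* — last vowel /a/ (an unrounded vowel) → -iti → *iubaiti*.
*zasunu*: last vowel = /u/, a rounded vowel → -jon → *zasunujon*.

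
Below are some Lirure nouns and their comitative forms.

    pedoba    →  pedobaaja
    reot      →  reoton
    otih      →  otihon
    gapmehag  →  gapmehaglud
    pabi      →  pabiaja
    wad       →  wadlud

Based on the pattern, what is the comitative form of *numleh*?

The suffix is conditioned by the final sound: -on when the stem ends in a voiceless consonant (*reot*, *otih*); -lud when the stem ends in a voiced consonant (*gapmehag*, *wad*); -aja when the stem ends in a vowel (*pedoba*, *pabi*).
Since the final sound of *numleh* is /h/ (a voiceless consonant), it takes -on, giving *numlehon*.

numlehon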